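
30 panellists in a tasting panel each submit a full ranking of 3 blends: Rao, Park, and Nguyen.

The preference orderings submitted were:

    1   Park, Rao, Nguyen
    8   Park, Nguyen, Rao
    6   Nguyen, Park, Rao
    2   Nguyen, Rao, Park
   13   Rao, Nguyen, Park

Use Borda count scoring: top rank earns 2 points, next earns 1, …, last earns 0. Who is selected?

Borda scores:
  Rao: 1 + 8·0 + 6·0 + 2·1 + 13·2 = 29
  Park: 2 + 8·2 + 6·1 + 2·0 + 13·0 = 24
  Nguyen: 0 + 8·1 + 6·2 + 2·2 + 13·1 = 37
Nguyen has the highest total.

Nguyen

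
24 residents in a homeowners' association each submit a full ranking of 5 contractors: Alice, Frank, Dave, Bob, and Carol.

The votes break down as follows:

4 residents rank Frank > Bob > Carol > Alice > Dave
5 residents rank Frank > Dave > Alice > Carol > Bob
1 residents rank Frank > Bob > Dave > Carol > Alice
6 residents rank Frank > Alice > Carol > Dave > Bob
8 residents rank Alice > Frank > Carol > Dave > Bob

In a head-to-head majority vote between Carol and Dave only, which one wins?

Carol

Ballots ranking Carol above Dave: 4+6+8 = 18.
Ballots ranking Dave above Carol: 5+1 = 6.
Carol wins the head-to-head, 18–6.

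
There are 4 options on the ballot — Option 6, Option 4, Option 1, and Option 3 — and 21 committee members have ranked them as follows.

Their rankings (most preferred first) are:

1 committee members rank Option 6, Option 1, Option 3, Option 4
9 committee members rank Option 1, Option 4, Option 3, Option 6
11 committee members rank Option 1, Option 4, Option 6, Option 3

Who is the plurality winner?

Option 1

First-place vote totals:
  Option 6: 1
  Option 4: 0
  Option 1: 20
  Option 3: 0
Option 1 has the most first-place votes.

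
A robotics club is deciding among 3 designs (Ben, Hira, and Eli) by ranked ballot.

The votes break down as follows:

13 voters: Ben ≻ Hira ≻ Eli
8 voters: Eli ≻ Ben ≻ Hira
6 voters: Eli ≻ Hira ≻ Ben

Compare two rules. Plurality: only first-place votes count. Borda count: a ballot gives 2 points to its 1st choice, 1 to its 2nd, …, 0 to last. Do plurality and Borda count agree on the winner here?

No

Plurality first-place counts: Ben 13, Hira 0, Eli 14 → Eli.
Borda totals: Ben 34, Hira 19, Eli 28 → Ben.
The two rules disagree: plurality picks Eli, Borda picks Ben.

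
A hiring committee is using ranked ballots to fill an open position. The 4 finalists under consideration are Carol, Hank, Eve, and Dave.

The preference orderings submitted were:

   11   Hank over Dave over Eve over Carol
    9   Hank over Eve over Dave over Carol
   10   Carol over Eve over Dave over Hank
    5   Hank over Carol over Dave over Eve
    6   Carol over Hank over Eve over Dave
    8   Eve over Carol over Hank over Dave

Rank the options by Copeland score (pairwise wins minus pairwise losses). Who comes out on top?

Pairwise results:
  Carol vs Hank: Hank wins 25–24.
  Carol vs Eve: Eve wins 28–21.
  Carol vs Dave: Carol wins 29–20.
  Hank vs Eve: Hank wins 31–18.
  Hank vs Dave: Hank wins 39–10.
  Eve vs Dave: Eve wins 33–16.
Copeland scores (wins − losses):
  Carol: 1 − 2 = -1
  Hank: 3 − 0 = 3
  Eve: 2 − 1 = 1
  Dave: 0 − 3 = -3
Hank has the best Copeland score.

Hank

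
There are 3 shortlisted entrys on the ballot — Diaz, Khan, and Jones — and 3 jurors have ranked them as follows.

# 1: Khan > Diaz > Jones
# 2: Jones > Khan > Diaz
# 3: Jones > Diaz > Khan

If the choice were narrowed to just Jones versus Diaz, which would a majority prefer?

Jones

Ballots ranking Jones above Diaz: 2.
Ballots ranking Diaz above Jones: 1.
Jones wins the head-to-head, 2–1.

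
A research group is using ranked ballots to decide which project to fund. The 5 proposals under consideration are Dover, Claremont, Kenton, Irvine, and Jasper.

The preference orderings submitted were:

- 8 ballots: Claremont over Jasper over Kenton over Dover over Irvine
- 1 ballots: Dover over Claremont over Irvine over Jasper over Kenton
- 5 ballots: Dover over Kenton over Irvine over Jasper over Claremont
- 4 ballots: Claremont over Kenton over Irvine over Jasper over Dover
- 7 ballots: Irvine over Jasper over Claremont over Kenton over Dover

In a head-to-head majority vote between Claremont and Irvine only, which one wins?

Claremont

Ballots ranking Claremont above Irvine: 8+1+4 = 13.
Ballots ranking Irvine above Claremont: 5+7 = 12.
Claremont wins the head-to-head, 13–12.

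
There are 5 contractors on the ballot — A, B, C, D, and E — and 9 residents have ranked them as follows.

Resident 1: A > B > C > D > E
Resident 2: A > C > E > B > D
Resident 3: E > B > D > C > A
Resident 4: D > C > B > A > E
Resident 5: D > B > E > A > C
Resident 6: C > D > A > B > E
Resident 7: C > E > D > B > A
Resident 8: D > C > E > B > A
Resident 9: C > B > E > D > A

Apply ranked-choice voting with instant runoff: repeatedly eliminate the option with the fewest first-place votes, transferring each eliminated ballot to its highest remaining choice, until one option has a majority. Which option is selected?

Round 1: C 3, D 3, A 2, E 1, B 0. B has the fewest and is eliminated.
Round 2: C 3, D 3, A 2, E 1. E has the fewest and is eliminated.
Round 3: D 4, C 3, A 2. A has the fewest and is eliminated.
Round 4: C 5, D 4. C has a majority.

C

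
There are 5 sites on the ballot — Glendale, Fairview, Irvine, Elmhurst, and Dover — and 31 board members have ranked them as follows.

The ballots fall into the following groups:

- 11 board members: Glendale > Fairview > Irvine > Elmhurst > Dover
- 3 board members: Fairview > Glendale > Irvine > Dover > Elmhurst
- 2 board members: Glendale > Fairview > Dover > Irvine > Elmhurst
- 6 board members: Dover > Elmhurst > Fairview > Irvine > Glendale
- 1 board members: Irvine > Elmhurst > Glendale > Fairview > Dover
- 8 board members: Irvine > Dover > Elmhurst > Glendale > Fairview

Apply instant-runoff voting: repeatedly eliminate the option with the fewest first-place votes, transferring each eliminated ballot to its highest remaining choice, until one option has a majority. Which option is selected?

Glendale

Round 1: Glendale 13, Irvine 9, Dover 6, Fairview 3, Elmhurst 0. Elmhurst has the fewest and is eliminated.
Round 2: Glendale 13, Irvine 9, Dover 6, Fairview 3. Fairview has the fewest and is eliminated.
Round 3: Glendale 16, Irvine 9, Dover 6. Glendale has a majority.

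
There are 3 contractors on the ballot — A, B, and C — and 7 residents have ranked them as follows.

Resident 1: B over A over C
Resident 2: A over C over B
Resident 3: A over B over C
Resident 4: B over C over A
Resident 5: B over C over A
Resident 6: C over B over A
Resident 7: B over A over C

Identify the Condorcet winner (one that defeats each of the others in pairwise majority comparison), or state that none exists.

Head-to-head results (7 voters total):
A vs B: B wins 5–2.
A vs C: A wins 4–3.
B vs C: B wins 5–2.
B beats each rival — A (5–2), C (5–2) — so B is the Condorcet winner.

B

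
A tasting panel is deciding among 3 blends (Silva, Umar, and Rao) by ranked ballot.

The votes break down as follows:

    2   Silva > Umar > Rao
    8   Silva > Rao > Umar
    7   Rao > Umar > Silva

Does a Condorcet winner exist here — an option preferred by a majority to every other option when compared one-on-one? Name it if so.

Silva

Head-to-head results (17 voters total):
Silva vs Umar: Silva wins 10–7.
Silva vs Rao: Silva wins 10–7.
Umar vs Rao: Rao wins 15–2.
Silva beats each rival — Umar (10–7), Rao (10–7) — so Silva is the Condorcet winner.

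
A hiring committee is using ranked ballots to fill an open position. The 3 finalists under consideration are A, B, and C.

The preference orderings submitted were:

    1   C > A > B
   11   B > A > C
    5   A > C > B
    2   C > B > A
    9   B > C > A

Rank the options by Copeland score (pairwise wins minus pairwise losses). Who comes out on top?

Pairwise results:
  A vs B: B wins 22–6.
  A vs C: A wins 16–12.
  B vs C: B wins 20–8.
Copeland scores (wins − losses):
  A: 1 − 1 = 0
  B: 2 − 0 = 2
  C: 0 − 2 = -2
B has the best Copeland score.

B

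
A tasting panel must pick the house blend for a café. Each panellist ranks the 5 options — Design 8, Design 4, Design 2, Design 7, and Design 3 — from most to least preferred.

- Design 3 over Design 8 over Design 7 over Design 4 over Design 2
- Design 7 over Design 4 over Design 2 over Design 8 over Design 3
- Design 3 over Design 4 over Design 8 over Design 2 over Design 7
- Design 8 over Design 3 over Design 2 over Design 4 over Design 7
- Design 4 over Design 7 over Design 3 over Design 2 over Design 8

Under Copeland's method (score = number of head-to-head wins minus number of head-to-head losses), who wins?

Pairwise results:
  Design 8 vs Design 4: Design 4 wins 3–2.
  Design 8 vs Design 2: Design 8 wins 3–2.
  Design 8 vs Design 7: Design 8 wins 3–2.
  Design 8 vs Design 3: Design 3 wins 3–2.
  Design 4 vs Design 2: Design 4 wins 4–1.
  Design 4 vs Design 7: Design 4 wins 3–2.
  Design 4 vs Design 3: Design 3 wins 3–2.
  Design 2 vs Design 7: Design 7 wins 3–2.
  Design 2 vs Design 3: Design 3 wins 4–1.
  Design 7 vs Design 3: Design 3 wins 3–2.
Copeland scores (wins − losses):
  Design 8: 2 − 2 = 0
  Design 4: 3 − 1 = 2
  Design 2: 0 − 4 = -4
  Design 7: 1 − 3 = -2
  Design 3: 4 − 0 = 4
Design 3 has the best Copeland score.

Design 3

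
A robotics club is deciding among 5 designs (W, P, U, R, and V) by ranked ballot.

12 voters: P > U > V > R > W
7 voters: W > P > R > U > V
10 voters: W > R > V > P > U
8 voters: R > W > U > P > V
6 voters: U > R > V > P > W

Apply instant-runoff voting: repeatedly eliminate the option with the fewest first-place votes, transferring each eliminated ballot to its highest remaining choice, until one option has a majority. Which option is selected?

Round 1: W 17, P 12, R 8, U 6, V 0. V has the fewest and is eliminated.
Round 2: W 17, P 12, R 8, U 6. U has the fewest and is eliminated.
Round 3: W 17, R 14, P 12. P has the fewest and is eliminated.
Round 4: R 26, W 17. R has a majority.

R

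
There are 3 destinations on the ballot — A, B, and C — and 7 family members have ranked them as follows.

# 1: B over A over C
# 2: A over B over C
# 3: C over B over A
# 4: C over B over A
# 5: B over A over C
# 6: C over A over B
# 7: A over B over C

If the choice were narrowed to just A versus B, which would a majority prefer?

Ballots ranking A above B: 3.
Ballots ranking B above A: 4.
B wins the head-to-head, 4–3.

B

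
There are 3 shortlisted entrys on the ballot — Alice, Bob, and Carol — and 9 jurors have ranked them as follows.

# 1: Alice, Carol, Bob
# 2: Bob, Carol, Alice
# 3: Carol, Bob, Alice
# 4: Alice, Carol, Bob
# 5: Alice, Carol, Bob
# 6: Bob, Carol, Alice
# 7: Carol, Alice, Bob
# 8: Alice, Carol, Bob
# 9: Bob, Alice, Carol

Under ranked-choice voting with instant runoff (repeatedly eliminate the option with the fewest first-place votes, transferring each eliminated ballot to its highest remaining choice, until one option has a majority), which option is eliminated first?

Carol

Round 1: Alice 4, Bob 3, Carol 2. Carol has the fewest and is eliminated.
Round 2: Alice 5, Bob 4. Alice has a majority.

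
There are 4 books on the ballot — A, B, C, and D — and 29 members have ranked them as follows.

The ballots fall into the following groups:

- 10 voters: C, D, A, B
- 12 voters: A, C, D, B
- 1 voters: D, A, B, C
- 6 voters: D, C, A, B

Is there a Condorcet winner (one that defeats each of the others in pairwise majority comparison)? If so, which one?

C

Head-to-head results (29 voters total):
A vs B: A wins 29–0.
A vs C: C wins 16–13.
A vs D: D wins 17–12.
B vs C: C wins 28–1.
B vs D: D wins 29–0.
C vs D: C wins 22–7.
C beats each rival — A (16–13), B (28–1), D (22–7) — so C is the Condorcet winner.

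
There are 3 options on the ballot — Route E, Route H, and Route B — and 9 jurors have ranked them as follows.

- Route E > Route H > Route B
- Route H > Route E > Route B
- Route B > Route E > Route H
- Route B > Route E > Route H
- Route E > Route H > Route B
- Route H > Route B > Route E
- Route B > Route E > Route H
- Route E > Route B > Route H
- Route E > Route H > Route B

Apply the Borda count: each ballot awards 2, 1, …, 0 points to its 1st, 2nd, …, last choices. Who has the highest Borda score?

Borda scores:
  Route E: 2 + 1 + 1 + 1 + 2 + 0 + 1 + 2 + 2 = 12
  Route H: 1 + 2 + 0 + 0 + 1 + 2 + 0 + 0 + 1 = 7
  Route B: 0 + 0 + 2 + 2 + 0 + 1 + 2 + 1 + 0 = 8
Route E has the highest total.

Route E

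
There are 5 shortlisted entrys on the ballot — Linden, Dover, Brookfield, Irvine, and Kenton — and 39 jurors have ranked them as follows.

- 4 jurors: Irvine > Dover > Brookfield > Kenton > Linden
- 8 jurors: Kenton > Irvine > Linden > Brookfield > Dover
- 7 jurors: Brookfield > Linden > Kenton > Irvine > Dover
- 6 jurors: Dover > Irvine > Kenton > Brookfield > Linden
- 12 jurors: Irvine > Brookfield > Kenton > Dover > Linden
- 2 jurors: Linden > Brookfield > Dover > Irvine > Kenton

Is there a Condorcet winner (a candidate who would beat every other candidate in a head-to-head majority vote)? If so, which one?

Irvine

Head-to-head results (39 voters total):
Linden vs Dover: Dover wins 22–17.
Linden vs Brookfield: Brookfield wins 29–10.
Linden vs Irvine: Irvine wins 30–9.
Linden vs Kenton: Kenton wins 30–9.
Dover vs Brookfield: Brookfield wins 29–10.
Dover vs Irvine: Irvine wins 31–8.
Dover vs Kenton: Kenton wins 27–12.
Brookfield vs Irvine: Irvine wins 30–9.
Brookfield vs Kenton: Brookfield wins 25–14.
Irvine vs Kenton: Irvine wins 24–15.
Irvine beats each rival — Linden (30–9), Dover (31–8), Brookfield (30–9), Kenton (24–15) — so Irvine is the Condorcet winner.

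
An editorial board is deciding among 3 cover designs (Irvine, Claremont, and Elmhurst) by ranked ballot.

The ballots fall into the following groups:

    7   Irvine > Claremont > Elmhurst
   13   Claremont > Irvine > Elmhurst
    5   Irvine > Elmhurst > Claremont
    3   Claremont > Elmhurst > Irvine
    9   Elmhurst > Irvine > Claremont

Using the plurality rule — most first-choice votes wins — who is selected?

Claremont

First-place vote totals:
  Irvine: 12
  Claremont: 16
  Elmhurst: 9
Claremont has the most first-place votes.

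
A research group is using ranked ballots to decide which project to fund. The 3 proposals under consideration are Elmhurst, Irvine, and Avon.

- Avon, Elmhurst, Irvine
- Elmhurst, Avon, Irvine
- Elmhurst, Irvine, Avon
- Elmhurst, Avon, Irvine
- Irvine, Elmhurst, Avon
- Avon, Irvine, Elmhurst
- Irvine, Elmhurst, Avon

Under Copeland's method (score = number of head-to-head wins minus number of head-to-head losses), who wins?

Pairwise results:
  Elmhurst vs Irvine: Elmhurst wins 4–3.
  Elmhurst vs Avon: Elmhurst wins 5–2.
  Irvine vs Avon: Avon wins 4–3.
Copeland scores (wins − losses):
  Elmhurst: 2 − 0 = 2
  Irvine: 0 − 2 = -2
  Avon: 1 − 1 = 0
Elmhurst has the best Copeland score.

Elmhurst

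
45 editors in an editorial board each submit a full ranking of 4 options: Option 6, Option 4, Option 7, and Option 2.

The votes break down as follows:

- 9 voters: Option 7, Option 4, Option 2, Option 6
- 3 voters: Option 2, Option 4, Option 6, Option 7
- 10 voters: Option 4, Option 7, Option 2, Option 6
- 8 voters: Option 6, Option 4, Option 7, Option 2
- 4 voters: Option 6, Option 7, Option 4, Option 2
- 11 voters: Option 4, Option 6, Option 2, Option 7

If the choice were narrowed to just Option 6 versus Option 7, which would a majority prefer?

Option 6

Ballots ranking Option 6 above Option 7: 3+8+4+11 = 26.
Ballots ranking Option 7 above Option 6: 9+10 = 19.
Option 6 wins the head-to-head, 26–19.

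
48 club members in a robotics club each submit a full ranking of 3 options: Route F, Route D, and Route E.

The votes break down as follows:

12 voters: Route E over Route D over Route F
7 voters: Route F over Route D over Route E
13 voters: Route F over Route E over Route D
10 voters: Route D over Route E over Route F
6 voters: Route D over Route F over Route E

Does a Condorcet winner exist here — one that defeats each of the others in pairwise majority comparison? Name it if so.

Head-to-head results (48 voters total):
Route F vs Route D: Route D wins 28–20.
Route F vs Route E: Route F wins 26–22.
Route D vs Route E: Route E wins 25–23.
No candidate beats all others: Route F beats Route E beats Route D beats Route F, a majority cycle.

None — there is no Condorcet winner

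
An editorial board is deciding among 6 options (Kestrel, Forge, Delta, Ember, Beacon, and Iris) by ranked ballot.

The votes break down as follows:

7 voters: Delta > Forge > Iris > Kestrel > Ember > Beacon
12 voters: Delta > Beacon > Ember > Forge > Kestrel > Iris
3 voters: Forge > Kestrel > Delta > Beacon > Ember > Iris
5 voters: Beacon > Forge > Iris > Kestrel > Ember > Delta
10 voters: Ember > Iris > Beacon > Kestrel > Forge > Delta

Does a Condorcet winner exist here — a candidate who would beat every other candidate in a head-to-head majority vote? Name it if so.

Head-to-head results (37 voters total):
Kestrel vs Forge: Forge wins 27–10.
Kestrel vs Delta: Delta wins 19–18.
Kestrel vs Ember: Ember wins 22–15.
Kestrel vs Beacon: Beacon wins 27–10.
Kestrel vs Iris: Iris wins 22–15.
Forge vs Delta: Delta wins 19–18.
Forge vs Ember: Ember wins 22–15.
Forge vs Beacon: Beacon wins 27–10.
Forge vs Iris: Forge wins 27–10.
Delta vs Ember: Delta wins 22–15.
Delta vs Beacon: Delta wins 22–15.
Delta vs Iris: Delta wins 22–15.
Ember vs Beacon: Beacon wins 20–17.
Ember vs Iris: Ember wins 25–12.
Beacon vs Iris: Beacon wins 20–17.
Delta beats each rival — Kestrel (19–18), Forge (19–18), Ember (22–15), Beacon (22–15), Iris (22–15) — so Delta is the Condorcet winner.

Delta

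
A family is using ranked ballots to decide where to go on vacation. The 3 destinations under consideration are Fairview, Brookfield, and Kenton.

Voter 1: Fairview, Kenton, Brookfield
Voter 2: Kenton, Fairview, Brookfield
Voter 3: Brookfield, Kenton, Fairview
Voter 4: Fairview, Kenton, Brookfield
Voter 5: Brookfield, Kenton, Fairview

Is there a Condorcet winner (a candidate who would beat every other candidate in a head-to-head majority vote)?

Head-to-head results (5 voters total):
Fairview vs Brookfield: Fairview wins 3–2.
Fairview vs Kenton: Kenton wins 3–2.
Brookfield vs Kenton: Kenton wins 3–2.
Kenton beats each rival — Fairview (3–2), Brookfield (3–2) — so Kenton is the Condorcet winner.

Yes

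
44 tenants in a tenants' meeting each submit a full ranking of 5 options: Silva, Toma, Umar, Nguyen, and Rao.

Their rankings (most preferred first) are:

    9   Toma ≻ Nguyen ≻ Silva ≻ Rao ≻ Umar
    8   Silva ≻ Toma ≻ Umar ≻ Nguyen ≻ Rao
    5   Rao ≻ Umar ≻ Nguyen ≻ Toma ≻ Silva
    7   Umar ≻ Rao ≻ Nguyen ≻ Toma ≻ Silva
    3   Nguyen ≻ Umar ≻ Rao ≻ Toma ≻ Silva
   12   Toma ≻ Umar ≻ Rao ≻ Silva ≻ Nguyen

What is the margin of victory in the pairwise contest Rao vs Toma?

14

Ballots ranking Rao above Toma: 5+7+3 = 15.
Ballots ranking Toma above Rao: 9+8+12 = 29.
Toma wins 29–15, a margin of 14.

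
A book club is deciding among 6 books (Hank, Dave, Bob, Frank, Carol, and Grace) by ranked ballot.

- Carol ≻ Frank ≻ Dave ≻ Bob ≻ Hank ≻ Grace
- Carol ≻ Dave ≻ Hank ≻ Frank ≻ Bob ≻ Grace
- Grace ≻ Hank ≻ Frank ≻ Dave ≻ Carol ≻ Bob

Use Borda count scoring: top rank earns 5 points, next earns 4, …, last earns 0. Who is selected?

Carol

Borda scores:
  Hank: 1 + 3 + 4 = 8
  Dave: 3 + 4 + 2 = 9
  Bob: 2 + 1 + 0 = 3
  Frank: 4 + 2 + 3 = 9
  Carol: 5 + 5 + 1 = 11
  Grace: 0 + 0 + 5 = 5
Carol has the highest total.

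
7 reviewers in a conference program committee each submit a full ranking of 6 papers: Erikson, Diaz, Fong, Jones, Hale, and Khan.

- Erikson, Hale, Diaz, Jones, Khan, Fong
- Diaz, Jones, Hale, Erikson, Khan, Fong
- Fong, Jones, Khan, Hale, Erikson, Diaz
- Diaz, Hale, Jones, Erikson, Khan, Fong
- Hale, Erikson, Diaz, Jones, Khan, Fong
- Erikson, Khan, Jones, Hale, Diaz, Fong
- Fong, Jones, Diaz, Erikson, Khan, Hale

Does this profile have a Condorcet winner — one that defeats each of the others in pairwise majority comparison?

No

Head-to-head results (7 voters total):
Erikson vs Diaz: Erikson wins 4–3.
Erikson vs Fong: Erikson wins 5–2.
Erikson vs Jones: Jones wins 4–3.
Erikson vs Hale: Hale wins 4–3.
Erikson vs Khan: Erikson wins 6–1.
Diaz vs Fong: Diaz wins 5–2.
Diaz vs Jones: Diaz wins 4–3.
Diaz vs Hale: Hale wins 4–3.
Diaz vs Khan: Diaz wins 5–2.
Fong vs Jones: Jones wins 5–2.
Fong vs Hale: Hale wins 5–2.
Fong vs Khan: Khan wins 5–2.
Jones vs Hale: Jones wins 4–3.
Jones vs Khan: Jones wins 6–1.
Hale vs Khan: Hale wins 4–3.
No candidate beats all others: Erikson beats Diaz beats Jones beats Erikson, a majority cycle.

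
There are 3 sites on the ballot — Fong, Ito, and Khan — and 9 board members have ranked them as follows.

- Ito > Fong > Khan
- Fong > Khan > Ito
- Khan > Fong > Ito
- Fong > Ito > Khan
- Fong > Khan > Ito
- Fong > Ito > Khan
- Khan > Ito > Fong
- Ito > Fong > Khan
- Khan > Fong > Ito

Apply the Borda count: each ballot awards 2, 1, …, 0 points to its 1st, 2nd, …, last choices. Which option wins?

Borda scores:
  Fong: 1 + 2 + 1 + 2 + 2 + 2 + 0 + 1 + 1 = 12
  Ito: 2 + 0 + 0 + 1 + 0 + 1 + 1 + 2 + 0 = 7
  Khan: 0 + 1 + 2 + 0 + 1 + 0 + 2 + 0 + 2 = 8
Fong has the highest total.

Fong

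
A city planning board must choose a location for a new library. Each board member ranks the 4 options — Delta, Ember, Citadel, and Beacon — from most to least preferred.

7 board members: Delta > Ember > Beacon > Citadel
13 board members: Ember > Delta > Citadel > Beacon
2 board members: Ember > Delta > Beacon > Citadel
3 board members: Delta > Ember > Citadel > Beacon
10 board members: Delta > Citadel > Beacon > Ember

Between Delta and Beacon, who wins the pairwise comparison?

Ballots ranking Delta above Beacon: 7+13+2+3+10 = 35.
Ballots ranking Beacon above Delta: 0.
Delta wins the head-to-head, 35–0.

Delta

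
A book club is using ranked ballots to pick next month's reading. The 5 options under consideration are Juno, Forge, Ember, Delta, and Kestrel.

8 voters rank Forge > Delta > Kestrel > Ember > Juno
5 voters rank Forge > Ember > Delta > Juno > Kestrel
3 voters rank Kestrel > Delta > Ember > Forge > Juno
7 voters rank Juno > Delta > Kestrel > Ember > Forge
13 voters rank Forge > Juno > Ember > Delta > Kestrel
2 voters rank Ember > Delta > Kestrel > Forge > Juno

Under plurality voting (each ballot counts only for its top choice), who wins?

Forge

First-place vote totals:
  Juno: 7
  Forge: 26
  Ember: 2
  Delta: 0
  Kestrel: 3
Forge has the most first-place votes.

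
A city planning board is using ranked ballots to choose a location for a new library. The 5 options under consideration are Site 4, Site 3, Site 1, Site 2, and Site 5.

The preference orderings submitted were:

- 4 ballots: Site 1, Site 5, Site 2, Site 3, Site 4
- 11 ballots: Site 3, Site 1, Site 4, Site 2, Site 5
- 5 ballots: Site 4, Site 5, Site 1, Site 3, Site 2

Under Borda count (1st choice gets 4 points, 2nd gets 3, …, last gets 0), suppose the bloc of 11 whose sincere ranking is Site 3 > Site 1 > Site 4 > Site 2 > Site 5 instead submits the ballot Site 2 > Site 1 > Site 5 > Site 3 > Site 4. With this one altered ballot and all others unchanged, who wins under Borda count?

Site 1

Borda totals with the altered ballot: Site 4 20, Site 3 20, Site 1 59, Site 2 52, Site 5 49.
The winner is unchanged: still Site 1.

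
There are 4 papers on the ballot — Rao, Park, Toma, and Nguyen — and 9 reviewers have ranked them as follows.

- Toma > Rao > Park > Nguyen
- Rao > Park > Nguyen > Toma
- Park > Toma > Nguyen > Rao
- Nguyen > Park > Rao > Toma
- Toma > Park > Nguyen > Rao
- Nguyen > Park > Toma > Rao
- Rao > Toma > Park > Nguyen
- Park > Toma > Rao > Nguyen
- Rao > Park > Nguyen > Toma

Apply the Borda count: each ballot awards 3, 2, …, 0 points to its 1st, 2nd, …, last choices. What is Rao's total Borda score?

13

Borda scores:
  Rao: 2 + 3 + 0 + 1 + 0 + 0 + 3 + 1 + 3 = 13
  Park: 1 + 2 + 3 + 2 + 2 + 2 + 1 + 3 + 2 = 18
  Toma: 3 + 0 + 2 + 0 + 3 + 1 + 2 + 2 + 0 = 13
  Nguyen: 0 + 1 + 1 + 3 + 1 + 3 + 0 + 0 + 1 = 10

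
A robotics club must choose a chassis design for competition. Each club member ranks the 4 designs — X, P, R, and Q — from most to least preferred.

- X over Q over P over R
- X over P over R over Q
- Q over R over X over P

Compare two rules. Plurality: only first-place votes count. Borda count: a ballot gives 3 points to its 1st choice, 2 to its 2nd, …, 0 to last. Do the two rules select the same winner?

Plurality first-place counts: X 2, P 0, R 0, Q 1 → X.
Borda totals: X 7, P 3, R 3, Q 5 → X.
The two rules agree on X.

Yes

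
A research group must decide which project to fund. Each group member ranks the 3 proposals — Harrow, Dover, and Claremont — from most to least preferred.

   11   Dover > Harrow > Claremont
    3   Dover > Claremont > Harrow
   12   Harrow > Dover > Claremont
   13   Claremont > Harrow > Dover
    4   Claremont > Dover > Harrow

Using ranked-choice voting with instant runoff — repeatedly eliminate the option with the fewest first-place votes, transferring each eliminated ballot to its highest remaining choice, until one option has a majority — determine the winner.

Round 1: Claremont 17, Dover 14, Harrow 12. Harrow has the fewest and is eliminated.
Round 2: Dover 26, Claremont 17. Dover has a majority.

Dover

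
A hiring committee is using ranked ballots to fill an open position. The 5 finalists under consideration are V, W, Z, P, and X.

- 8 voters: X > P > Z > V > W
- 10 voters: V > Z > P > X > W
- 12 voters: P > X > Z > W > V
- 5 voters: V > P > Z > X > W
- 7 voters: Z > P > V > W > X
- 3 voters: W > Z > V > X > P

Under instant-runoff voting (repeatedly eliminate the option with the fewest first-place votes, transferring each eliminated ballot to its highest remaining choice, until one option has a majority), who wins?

P

Round 1: V 15, P 12, X 8, Z 7, W 3. W has the fewest and is eliminated.
Round 2: V 15, P 12, Z 10, X 8. X has the fewest and is eliminated.
Round 3: P 20, V 15, Z 10. Z has the fewest and is eliminated.
Round 4: P 27, V 18. P has a majority.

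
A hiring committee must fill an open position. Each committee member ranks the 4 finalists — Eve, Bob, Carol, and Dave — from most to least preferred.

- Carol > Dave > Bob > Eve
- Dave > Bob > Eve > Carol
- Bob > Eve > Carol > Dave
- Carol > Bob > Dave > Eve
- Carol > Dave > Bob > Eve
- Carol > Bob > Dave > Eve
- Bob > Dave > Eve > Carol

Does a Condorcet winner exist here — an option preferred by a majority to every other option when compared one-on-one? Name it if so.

Head-to-head results (7 voters total):
Eve vs Bob: Bob wins 7–0.
Eve vs Carol: Carol wins 4–3.
Eve vs Dave: Dave wins 6–1.
Bob vs Carol: Carol wins 4–3.
Bob vs Dave: Bob wins 4–3.
Carol vs Dave: Carol wins 5–2.
Carol beats each rival — Eve (4–3), Bob (4–3), Dave (5–2) — so Carol is the Condorcet winner.

Carol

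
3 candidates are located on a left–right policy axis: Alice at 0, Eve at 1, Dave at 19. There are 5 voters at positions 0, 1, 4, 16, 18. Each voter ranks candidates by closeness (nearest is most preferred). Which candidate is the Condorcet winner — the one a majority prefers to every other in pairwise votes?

With single-peaked preferences on a line, the Condorcet winner is the candidate closest to the median voter.
The median voter (position 4) is closest to Eve at 1.
Check: Eve vs Dave — voters closer to Eve: 3 of 5.

Eve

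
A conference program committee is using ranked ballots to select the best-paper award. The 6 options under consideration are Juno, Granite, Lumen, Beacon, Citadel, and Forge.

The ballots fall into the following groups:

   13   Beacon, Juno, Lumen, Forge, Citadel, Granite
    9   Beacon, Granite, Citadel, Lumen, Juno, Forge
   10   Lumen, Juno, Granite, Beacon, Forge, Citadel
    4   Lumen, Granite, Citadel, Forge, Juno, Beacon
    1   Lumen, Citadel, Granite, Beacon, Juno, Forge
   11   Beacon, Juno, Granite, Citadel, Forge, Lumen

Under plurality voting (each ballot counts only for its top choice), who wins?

First-place vote totals:
  Juno: 0
  Granite: 0
  Lumen: 15
  Beacon: 33
  Citadel: 0
  Forge: 0
Beacon has the most first-place votes.

Beacon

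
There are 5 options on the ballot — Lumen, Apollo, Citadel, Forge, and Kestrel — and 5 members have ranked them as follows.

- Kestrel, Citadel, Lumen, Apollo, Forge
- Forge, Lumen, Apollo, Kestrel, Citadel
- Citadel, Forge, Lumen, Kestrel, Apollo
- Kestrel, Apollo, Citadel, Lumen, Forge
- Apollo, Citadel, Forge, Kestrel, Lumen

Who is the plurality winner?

First-place vote totals:
  Lumen: 0
  Apollo: 1
  Citadel: 1
  Forge: 1
  Kestrel: 2
Kestrel has the most first-place votes.

Kestrel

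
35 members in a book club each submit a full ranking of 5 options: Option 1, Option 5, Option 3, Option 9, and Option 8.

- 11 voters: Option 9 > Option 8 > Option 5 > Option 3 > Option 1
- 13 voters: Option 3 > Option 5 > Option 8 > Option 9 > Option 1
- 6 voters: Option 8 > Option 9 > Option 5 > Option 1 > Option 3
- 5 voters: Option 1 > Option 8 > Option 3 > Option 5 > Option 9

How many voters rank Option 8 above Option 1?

30

Ballots ranking Option 8 above Option 1: 11+13+6 = 30.
Ballots ranking Option 1 above Option 8: 5.
So 30 of 35 voters prefer Option 8 to Option 1.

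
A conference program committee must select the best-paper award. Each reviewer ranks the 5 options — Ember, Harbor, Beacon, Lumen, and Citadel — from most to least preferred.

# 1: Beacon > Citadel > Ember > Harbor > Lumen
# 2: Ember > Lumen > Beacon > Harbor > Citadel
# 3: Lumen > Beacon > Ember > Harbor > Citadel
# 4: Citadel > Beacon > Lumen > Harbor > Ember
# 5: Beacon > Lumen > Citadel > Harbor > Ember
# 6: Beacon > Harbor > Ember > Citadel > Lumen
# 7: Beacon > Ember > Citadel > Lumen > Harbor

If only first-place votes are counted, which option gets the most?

Beacon

First-place vote totals:
  Ember: 1
  Harbor: 0
  Beacon: 4
  Lumen: 1
  Citadel: 1
Beacon has the most first-place votes.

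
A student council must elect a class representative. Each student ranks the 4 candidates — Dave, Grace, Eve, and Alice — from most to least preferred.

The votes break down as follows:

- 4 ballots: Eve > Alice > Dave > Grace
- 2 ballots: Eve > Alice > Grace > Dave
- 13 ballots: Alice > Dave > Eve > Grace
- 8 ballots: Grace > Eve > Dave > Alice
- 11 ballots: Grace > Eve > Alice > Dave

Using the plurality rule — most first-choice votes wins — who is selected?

First-place vote totals:
  Dave: 0
  Grace: 19
  Eve: 6
  Alice: 13
Grace has the most first-place votes.

Grace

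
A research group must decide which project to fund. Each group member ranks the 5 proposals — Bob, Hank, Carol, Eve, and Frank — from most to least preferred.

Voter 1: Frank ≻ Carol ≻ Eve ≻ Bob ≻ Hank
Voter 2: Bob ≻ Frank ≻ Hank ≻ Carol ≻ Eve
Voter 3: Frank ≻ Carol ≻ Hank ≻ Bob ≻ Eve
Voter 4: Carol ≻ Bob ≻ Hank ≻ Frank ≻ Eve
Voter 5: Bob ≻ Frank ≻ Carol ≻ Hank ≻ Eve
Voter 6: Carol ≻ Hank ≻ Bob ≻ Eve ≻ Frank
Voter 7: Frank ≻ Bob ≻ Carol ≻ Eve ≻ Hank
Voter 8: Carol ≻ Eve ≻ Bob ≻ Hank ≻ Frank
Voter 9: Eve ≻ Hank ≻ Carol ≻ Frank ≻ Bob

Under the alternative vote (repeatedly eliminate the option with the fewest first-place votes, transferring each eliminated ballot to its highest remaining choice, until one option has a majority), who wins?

Frank

Round 1: Carol 3, Frank 3, Bob 2, Eve 1, Hank 0. Hank has the fewest and is eliminated.
Round 2: Carol 3, Frank 3, Bob 2, Eve 1. Eve has the fewest and is eliminated.
Round 3: Carol 4, Frank 3, Bob 2. Bob has the fewest and is eliminated.
Round 4: Frank 5, Carol 4. Frank has a majority.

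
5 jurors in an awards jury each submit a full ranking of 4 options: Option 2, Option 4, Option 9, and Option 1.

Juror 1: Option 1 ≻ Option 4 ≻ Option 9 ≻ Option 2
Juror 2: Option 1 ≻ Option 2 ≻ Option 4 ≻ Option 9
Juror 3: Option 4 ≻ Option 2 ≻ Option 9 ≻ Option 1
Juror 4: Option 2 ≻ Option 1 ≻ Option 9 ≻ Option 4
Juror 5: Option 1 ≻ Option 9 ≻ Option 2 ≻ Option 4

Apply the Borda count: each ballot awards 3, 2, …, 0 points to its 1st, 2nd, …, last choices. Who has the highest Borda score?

Borda scores:
  Option 2: 0 + 2 + 2 + 3 + 1 = 8
  Option 4: 2 + 1 + 3 + 0 + 0 = 6
  Option 9: 1 + 0 + 1 + 1 + 2 = 5
  Option 1: 3 + 3 + 0 + 2 + 3 = 11
Option 1 has the highest total.

Option 1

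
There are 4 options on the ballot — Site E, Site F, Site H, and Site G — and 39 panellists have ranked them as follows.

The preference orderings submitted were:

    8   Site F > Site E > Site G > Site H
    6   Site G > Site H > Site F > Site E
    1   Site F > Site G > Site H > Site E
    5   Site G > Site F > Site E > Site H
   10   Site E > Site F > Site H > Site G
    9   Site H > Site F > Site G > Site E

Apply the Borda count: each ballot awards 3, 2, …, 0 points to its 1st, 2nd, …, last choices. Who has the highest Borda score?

Site F

Borda scores:
  Site E: 8·2 + 6·0 + 0 + 5·1 + 10·3 + 9·0 = 51
  Site F: 8·3 + 6·1 + 3 + 5·2 + 10·2 + 9·2 = 81
  Site H: 8·0 + 6·2 + 1 + 5·0 + 10·1 + 9·3 = 50
  Site G: 8·1 + 6·3 + 2 + 5·3 + 10·0 + 9·1 = 52
Site F has the highest total.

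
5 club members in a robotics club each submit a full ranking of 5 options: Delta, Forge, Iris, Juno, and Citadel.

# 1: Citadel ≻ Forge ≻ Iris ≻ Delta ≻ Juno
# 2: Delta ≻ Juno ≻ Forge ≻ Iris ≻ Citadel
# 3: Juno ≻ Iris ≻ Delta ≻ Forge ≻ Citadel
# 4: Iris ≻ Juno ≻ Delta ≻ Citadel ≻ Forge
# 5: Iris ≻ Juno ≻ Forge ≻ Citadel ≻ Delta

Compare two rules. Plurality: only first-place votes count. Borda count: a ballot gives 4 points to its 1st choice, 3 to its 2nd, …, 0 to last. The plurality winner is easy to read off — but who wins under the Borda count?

Plurality first-place counts: Delta 1, Forge 0, Iris 2, Juno 1, Citadel 1 → Iris.
Borda totals: Delta 9, Forge 8, Iris 14, Juno 13, Citadel 6 → Iris.

Iris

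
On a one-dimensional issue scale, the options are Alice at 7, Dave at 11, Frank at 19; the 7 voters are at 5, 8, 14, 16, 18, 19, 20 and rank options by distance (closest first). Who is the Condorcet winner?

With single-peaked preferences on a line, the Condorcet winner is the candidate closest to the median voter.
The median voter (position 16) is closest to Frank at 19.
Check: Frank vs Dave — voters closer to Frank: 4 of 7.

Frank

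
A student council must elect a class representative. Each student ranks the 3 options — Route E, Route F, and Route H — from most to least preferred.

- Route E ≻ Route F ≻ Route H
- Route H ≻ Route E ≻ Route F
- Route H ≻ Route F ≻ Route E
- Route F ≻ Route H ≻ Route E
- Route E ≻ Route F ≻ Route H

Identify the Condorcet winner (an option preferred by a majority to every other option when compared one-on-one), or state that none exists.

None — there is no Condorcet winner

Head-to-head results (5 voters total):
Route E vs Route F: Route E wins 3–2.
Route E vs Route H: Route H wins 3–2.
Route F vs Route H: Route F wins 3–2.
No candidate beats all others: Route E beats Route F beats Route H beats Route E, a majority cycle.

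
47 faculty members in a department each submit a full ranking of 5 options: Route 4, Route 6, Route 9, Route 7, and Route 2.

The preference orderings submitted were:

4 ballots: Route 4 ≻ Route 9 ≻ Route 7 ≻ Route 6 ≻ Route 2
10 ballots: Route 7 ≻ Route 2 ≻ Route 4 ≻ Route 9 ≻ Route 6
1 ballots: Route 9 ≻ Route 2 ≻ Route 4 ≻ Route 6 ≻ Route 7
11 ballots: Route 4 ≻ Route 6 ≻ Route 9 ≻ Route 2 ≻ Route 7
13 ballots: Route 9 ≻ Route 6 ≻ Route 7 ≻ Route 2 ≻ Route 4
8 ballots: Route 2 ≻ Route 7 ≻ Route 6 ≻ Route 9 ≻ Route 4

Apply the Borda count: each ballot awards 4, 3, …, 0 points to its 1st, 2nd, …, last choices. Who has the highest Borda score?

Borda scores:
  Route 4: 4·4 + 10·2 + 2 + 11·4 + 13·0 + 8·0 = 82
  Route 6: 4·1 + 10·0 + 1 + 11·3 + 13·3 + 8·2 = 93
  Route 9: 4·3 + 10·1 + 4 + 11·2 + 13·4 + 8·1 = 108
  Route 7: 4·2 + 10·4 + 0 + 11·0 + 13·2 + 8·3 = 98
  Route 2: 4·0 + 10·3 + 3 + 11·1 + 13·1 + 8·4 = 89
Route 9 has the highest total.

Route 9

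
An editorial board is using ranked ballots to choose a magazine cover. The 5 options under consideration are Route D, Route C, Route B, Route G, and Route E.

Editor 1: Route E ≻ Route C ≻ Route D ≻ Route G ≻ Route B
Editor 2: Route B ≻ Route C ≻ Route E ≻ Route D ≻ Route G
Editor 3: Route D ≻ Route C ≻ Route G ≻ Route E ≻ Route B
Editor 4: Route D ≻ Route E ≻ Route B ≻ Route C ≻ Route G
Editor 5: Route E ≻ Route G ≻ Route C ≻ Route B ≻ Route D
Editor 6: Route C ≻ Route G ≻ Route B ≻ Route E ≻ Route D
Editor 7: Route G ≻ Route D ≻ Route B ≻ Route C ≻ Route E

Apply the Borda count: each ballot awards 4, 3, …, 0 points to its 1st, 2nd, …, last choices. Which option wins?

Borda scores:
  Route D: 2 + 1 + 4 + 4 + 0 + 0 + 3 = 14
  Route C: 3 + 3 + 3 + 1 + 2 + 4 + 1 = 17
  Route B: 0 + 4 + 0 + 2 + 1 + 2 + 2 = 11
  Route G: 1 + 0 + 2 + 0 + 3 + 3 + 4 = 13
  Route E: 4 + 2 + 1 + 3 + 4 + 1 + 0 = 15
Route C has the highest total.

Route C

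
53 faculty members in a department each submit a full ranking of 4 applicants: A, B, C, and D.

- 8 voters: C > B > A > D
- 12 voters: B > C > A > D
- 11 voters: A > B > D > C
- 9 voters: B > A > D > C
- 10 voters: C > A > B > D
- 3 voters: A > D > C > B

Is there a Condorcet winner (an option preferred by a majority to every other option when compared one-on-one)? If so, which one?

Head-to-head results (53 voters total):
A vs B: B wins 29–24.
A vs C: C wins 30–23.
A vs D: A wins 53–0.
B vs C: B wins 32–21.
B vs D: B wins 50–3.
C vs D: C wins 30–23.
B beats each rival — A (29–24), C (32–21), D (50–3) — so B is the Condorcet winner.

B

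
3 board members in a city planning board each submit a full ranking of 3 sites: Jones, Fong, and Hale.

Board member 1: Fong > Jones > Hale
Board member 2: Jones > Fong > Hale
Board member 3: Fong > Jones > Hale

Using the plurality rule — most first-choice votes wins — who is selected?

Fong

First-place vote totals:
  Jones: 1
  Fong: 2
  Hale: 0
Fong has the most first-place votes.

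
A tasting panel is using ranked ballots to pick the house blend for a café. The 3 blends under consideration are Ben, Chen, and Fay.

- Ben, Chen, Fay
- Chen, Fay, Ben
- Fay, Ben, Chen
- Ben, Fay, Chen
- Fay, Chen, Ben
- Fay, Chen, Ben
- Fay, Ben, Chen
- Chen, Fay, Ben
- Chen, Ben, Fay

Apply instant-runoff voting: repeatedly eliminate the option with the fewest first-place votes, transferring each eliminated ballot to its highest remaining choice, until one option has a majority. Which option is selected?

Round 1: Fay 4, Chen 3, Ben 2. Ben has the fewest and is eliminated.
Round 2: Fay 5, Chen 4. Fay has a majority.

Fay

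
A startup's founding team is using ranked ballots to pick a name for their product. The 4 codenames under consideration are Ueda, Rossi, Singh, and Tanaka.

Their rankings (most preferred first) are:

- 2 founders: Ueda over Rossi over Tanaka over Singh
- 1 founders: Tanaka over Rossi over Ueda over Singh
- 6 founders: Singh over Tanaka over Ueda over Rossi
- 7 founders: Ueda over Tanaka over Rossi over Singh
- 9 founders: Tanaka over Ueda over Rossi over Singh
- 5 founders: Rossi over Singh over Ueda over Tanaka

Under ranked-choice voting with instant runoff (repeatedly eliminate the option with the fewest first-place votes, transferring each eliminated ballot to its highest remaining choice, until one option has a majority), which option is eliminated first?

Rossi

Round 1: Tanaka 10, Ueda 9, Singh 6, Rossi 5. Rossi has the fewest and is eliminated.
Round 2: Singh 11, Tanaka 10, Ueda 9. Ueda has the fewest and is eliminated.
Round 3: Tanaka 19, Singh 11. Tanaka has a majority.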